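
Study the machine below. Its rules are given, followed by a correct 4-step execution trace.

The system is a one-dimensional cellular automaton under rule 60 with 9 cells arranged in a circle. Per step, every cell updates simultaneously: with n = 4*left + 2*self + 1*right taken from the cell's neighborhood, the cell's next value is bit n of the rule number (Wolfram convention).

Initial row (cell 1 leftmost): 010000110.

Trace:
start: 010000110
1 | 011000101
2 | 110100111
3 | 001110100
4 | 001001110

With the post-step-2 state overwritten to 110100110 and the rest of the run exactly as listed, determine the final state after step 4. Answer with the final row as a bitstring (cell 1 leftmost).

state after step 2 := 110100110
3 | 101110101
4 | 011001111

011001111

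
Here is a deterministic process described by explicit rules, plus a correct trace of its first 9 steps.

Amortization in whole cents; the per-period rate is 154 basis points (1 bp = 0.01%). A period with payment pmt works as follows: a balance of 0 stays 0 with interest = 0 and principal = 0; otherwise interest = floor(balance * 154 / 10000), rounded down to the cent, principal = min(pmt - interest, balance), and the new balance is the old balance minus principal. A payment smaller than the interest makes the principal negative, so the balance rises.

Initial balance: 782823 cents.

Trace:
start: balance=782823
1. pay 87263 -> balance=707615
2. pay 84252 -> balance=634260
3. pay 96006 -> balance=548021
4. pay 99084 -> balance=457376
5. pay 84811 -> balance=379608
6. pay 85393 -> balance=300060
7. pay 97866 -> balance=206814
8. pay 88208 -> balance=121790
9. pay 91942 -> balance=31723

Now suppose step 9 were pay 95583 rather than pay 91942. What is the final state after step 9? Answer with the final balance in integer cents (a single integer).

(re-executing from step 9 with the substitution; state before step 9: balance=121790)
9. pay 95583 -> balance=28082

28082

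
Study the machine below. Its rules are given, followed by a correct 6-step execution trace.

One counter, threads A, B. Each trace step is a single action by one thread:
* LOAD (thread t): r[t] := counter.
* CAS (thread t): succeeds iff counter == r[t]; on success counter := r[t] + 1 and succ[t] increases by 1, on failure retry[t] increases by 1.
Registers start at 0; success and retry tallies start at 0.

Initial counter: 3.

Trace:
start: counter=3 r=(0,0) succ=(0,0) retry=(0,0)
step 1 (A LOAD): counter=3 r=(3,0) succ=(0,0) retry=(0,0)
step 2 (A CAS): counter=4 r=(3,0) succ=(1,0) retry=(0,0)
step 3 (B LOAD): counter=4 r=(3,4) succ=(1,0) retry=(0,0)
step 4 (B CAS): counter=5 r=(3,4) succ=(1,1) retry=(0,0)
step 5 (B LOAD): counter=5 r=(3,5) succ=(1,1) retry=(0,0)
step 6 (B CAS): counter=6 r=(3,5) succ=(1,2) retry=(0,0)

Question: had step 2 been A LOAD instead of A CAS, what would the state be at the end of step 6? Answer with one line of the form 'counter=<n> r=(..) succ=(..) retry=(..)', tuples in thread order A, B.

(re-executing from step 2 with the substitution; state before step 2: counter=3 r=(3,0) succ=(0,0) retry=(0,0))
step 2 (A LOAD): counter=3 r=(3,0) succ=(0,0) retry=(0,0)
step 3 (B LOAD): counter=3 r=(3,3) succ=(0,0) retry=(0,0)
step 4 (B CAS): counter=4 r=(3,3) succ=(0,1) retry=(0,0)
step 5 (B LOAD): counter=4 r=(3,4) succ=(0,1) retry=(0,0)
step 6 (B CAS): counter=5 r=(3,4) succ=(0,2) retry=(0,0)

counter=5 r=(3,4) succ=(0,2) retry=(0,0)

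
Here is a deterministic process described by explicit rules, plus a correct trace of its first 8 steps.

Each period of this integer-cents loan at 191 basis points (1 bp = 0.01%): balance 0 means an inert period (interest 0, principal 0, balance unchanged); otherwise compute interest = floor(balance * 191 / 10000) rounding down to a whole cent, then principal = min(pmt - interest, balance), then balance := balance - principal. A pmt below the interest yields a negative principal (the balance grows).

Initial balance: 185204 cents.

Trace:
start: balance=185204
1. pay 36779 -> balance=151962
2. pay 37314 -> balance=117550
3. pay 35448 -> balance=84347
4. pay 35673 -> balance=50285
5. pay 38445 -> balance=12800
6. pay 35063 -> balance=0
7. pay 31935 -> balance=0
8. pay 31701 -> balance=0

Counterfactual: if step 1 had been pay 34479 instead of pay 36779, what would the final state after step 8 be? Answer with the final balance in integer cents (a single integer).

(re-executing from step 1 with the substitution; state before step 1: balance=185204)
1. pay 34479 -> balance=154262
2. pay 37314 -> balance=119894
3. pay 35448 -> balance=86735
4. pay 35673 -> balance=52718
5. pay 38445 -> balance=15279
6. pay 35063 -> balance=0
7. pay 31935 -> balance=0
8. pay 31701 -> balance=0

0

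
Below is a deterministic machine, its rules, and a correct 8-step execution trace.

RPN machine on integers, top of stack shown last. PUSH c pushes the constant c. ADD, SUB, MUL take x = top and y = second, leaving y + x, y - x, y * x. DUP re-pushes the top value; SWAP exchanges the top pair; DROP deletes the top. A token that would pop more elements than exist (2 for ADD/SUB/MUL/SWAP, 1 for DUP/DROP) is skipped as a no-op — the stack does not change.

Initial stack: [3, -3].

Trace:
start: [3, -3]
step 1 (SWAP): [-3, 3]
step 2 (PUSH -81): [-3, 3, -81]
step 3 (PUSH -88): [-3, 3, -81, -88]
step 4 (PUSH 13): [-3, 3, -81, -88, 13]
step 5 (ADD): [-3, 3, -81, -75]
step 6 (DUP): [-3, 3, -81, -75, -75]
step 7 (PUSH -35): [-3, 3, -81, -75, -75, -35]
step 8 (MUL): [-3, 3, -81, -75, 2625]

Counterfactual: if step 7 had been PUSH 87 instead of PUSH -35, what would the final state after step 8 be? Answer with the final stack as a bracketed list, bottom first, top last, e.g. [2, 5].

[-3, 3, -81, -75, -6525]

(re-executing from step 7 with the substitution; state before step 7: [-3, 3, -81, -75, -75])
step 7 (PUSH 87): [-3, 3, -81, -75, -75, 87]
step 8 (MUL): [-3, 3, -81, -75, -6525]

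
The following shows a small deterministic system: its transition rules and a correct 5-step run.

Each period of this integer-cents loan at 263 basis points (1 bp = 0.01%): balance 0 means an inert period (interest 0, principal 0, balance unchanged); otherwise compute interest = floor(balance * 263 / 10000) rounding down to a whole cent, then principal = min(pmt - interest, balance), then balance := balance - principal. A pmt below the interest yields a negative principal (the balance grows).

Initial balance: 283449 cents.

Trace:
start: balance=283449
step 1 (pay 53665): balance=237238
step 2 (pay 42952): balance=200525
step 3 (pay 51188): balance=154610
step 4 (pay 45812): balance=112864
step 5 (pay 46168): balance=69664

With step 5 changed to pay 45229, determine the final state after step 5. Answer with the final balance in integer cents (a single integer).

70603

(re-executing from step 5 with the substitution; state before step 5: balance=112864)
step 5 (pay 45229): balance=70603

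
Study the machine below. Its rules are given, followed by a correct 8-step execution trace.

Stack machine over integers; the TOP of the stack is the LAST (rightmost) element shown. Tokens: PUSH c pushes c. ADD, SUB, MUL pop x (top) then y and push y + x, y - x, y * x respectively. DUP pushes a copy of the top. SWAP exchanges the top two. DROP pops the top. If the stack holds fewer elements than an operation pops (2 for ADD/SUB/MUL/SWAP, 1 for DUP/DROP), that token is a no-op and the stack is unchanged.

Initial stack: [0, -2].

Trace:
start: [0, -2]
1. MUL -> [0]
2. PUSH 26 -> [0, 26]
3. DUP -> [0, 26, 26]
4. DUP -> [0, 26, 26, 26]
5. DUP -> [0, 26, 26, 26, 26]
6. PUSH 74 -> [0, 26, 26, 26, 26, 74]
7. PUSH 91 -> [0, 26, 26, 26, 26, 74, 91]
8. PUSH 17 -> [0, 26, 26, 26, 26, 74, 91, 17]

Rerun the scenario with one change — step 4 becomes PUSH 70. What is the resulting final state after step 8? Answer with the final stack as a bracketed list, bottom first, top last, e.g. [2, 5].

(re-executing from step 4 with the substitution; state before step 4: [0, 26, 26])
4. PUSH 70 -> [0, 26, 26, 70]
5. DUP -> [0, 26, 26, 70, 70]
6. PUSH 74 -> [0, 26, 26, 70, 70, 74]
7. PUSH 91 -> [0, 26, 26, 70, 70, 74, 91]
8. PUSH 17 -> [0, 26, 26, 70, 70, 74, 91, 17]

[0, 26, 26, 70, 70, 74, 91, 17]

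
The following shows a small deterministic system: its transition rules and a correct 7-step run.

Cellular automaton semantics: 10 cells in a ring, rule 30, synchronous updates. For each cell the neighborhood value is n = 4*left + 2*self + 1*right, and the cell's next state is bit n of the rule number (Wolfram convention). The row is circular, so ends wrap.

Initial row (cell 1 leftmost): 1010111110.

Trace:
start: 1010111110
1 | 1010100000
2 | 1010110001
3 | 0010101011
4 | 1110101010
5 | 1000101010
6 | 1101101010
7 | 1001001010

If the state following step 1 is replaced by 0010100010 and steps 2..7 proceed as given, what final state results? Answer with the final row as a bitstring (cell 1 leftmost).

state after step 1 := 0010100010
2 | 0110110111
3 | 0100100100
4 | 1111111110
5 | 1000000000
6 | 1100000001
7 | 0010000011

0010000011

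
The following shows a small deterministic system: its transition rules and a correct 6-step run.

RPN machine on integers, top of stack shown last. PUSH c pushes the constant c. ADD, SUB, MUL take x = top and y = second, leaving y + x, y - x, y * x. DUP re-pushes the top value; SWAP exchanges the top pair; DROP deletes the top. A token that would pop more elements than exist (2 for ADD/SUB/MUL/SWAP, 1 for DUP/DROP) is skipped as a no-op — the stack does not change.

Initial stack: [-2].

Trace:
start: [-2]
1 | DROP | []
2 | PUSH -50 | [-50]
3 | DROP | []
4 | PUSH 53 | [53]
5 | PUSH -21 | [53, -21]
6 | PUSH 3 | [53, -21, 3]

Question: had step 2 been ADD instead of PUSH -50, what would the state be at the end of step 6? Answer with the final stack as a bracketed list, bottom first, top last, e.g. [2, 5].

[53, -21, 3]

(re-executing from step 2 with the substitution; state before step 2: [])
2 | ADD | []
3 | DROP | []
4 | PUSH 53 | [53]
5 | PUSH -21 | [53, -21]
6 | PUSH 3 | [53, -21, 3]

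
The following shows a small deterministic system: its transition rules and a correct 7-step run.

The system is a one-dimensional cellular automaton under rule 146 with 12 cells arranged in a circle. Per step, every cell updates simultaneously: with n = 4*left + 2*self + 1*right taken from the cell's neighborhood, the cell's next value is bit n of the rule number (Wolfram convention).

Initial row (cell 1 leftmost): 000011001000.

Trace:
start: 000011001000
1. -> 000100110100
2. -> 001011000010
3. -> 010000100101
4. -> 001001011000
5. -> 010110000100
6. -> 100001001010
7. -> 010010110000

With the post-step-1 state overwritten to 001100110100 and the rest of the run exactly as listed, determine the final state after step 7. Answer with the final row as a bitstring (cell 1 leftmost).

state after step 1 := 001100110100
2. -> 010011000010
3. -> 101100100101
4. -> 000011011000
5. -> 000100000100
6. -> 001010001010
7. -> 010001010001

010001010001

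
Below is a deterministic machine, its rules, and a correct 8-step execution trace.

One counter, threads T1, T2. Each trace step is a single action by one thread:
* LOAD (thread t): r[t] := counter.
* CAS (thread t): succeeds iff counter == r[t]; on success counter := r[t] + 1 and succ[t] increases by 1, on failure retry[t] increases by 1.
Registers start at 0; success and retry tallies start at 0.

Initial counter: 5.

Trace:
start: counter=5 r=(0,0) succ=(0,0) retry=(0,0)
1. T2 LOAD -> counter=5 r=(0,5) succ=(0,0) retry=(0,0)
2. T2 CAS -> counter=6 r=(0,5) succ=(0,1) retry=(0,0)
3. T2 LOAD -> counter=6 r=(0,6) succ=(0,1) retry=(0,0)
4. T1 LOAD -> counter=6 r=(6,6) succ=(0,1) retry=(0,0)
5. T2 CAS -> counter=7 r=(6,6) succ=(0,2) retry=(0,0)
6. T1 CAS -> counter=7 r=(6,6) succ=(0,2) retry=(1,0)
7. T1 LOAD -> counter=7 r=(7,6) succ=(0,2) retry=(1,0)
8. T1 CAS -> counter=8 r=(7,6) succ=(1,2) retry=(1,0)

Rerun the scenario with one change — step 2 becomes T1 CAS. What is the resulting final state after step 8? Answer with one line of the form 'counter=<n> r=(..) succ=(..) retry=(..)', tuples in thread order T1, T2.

counter=7 r=(6,5) succ=(1,1) retry=(2,0)

(re-executing from step 2 with the substitution; state before step 2: counter=5 r=(0,5) succ=(0,0) retry=(0,0))
2. T1 CAS -> counter=5 r=(0,5) succ=(0,0) retry=(1,0)
3. T2 LOAD -> counter=5 r=(0,5) succ=(0,0) retry=(1,0)
4. T1 LOAD -> counter=5 r=(5,5) succ=(0,0) retry=(1,0)
5. T2 CAS -> counter=6 r=(5,5) succ=(0,1) retry=(1,0)
6. T1 CAS -> counter=6 r=(5,5) succ=(0,1) retry=(2,0)
7. T1 LOAD -> counter=6 r=(6,5) succ=(0,1) retry=(2,0)
8. T1 CAS -> counter=7 r=(6,5) succ=(1,1) retry=(2,0)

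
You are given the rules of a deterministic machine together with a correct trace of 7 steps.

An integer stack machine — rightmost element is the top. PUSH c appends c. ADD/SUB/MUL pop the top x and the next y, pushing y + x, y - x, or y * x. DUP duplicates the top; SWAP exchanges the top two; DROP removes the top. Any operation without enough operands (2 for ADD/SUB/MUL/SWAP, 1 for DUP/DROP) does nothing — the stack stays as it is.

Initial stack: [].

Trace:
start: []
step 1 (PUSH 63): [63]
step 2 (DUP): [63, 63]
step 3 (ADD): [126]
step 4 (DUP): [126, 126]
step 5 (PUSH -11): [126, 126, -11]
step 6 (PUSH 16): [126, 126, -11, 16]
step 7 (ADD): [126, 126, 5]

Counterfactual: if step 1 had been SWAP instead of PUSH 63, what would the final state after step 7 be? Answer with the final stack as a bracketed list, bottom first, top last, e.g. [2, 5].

(re-executing from step 1 with the substitution; state before step 1: [])
step 1 (SWAP): []
step 2 (DUP): []
step 3 (ADD): []
step 4 (DUP): []
step 5 (PUSH -11): [-11]
step 6 (PUSH 16): [-11, 16]
step 7 (ADD): [5]

[5]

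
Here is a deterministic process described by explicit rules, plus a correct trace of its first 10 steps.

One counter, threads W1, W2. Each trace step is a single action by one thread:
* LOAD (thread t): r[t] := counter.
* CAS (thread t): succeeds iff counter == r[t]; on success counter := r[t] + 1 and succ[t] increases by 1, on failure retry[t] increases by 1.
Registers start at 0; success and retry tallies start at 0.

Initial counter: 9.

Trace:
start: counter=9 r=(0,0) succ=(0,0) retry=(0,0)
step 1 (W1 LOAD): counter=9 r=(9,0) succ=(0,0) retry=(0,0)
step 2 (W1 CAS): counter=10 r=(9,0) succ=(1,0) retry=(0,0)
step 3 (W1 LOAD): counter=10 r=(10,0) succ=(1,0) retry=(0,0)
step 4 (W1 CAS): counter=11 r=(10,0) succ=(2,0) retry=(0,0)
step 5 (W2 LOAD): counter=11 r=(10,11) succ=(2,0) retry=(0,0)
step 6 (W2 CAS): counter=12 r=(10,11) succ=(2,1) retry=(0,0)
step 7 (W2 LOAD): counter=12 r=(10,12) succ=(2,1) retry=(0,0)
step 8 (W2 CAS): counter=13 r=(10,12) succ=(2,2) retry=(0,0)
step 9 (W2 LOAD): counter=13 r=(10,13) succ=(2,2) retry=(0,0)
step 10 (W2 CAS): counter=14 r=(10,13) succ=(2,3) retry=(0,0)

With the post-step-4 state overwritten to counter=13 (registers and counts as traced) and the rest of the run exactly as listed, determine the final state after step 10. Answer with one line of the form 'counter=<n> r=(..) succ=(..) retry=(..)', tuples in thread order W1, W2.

state after step 4 := counter=13 r=(10,0) succ=(2,0) retry=(0,0)
step 5 (W2 LOAD): counter=13 r=(10,13) succ=(2,0) retry=(0,0)
step 6 (W2 CAS): counter=14 r=(10,13) succ=(2,1) retry=(0,0)
step 7 (W2 LOAD): counter=14 r=(10,14) succ=(2,1) retry=(0,0)
step 8 (W2 CAS): counter=15 r=(10,14) succ=(2,2) retry=(0,0)
step 9 (W2 LOAD): counter=15 r=(10,15) succ=(2,2) retry=(0,0)
step 10 (W2 CAS): counter=16 r=(10,15) succ=(2,3) retry=(0,0)

counter=16 r=(10,15) succ=(2,3) retry=(0,0)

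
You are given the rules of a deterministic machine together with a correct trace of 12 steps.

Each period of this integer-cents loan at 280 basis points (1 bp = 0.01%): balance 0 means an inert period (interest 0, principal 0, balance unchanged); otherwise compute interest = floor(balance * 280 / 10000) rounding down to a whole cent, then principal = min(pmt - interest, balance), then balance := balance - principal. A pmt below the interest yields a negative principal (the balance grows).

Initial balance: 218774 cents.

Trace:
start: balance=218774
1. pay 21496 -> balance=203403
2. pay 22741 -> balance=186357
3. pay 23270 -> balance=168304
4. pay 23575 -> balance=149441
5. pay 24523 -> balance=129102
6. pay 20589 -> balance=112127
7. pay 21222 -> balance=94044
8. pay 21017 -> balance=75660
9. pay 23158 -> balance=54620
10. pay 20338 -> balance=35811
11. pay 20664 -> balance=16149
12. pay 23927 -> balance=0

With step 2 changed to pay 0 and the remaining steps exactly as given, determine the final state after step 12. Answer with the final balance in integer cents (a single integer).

22648

(re-executing from step 2 with the substitution; state before step 2: balance=203403)
2. pay 0 -> balance=209098
3. pay 23270 -> balance=191682
4. pay 23575 -> balance=173474
5. pay 24523 -> balance=153808
6. pay 20589 -> balance=137525
7. pay 21222 -> balance=120153
8. pay 21017 -> balance=102500
9. pay 23158 -> balance=82212
10. pay 20338 -> balance=64175
11. pay 20664 -> balance=45307
12. pay 23927 -> balance=22648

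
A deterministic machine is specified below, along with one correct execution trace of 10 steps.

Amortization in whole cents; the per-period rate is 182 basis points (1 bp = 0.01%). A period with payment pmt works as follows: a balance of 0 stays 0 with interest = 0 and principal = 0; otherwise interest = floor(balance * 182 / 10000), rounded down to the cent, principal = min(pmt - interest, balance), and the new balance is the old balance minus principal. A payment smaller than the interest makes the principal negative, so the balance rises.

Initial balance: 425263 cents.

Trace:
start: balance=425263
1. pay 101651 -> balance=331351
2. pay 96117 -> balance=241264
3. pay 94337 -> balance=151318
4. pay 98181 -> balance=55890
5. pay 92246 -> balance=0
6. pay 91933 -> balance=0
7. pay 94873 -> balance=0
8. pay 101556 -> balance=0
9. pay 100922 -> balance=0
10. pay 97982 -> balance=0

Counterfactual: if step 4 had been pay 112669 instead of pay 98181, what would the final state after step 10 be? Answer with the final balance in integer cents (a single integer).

0

(re-executing from step 4 with the substitution; state before step 4: balance=151318)
4. pay 112669 -> balance=41402
5. pay 92246 -> balance=0
6. pay 91933 -> balance=0
7. pay 94873 -> balance=0
8. pay 101556 -> balance=0
9. pay 100922 -> balance=0
10. pay 97982 -> balance=0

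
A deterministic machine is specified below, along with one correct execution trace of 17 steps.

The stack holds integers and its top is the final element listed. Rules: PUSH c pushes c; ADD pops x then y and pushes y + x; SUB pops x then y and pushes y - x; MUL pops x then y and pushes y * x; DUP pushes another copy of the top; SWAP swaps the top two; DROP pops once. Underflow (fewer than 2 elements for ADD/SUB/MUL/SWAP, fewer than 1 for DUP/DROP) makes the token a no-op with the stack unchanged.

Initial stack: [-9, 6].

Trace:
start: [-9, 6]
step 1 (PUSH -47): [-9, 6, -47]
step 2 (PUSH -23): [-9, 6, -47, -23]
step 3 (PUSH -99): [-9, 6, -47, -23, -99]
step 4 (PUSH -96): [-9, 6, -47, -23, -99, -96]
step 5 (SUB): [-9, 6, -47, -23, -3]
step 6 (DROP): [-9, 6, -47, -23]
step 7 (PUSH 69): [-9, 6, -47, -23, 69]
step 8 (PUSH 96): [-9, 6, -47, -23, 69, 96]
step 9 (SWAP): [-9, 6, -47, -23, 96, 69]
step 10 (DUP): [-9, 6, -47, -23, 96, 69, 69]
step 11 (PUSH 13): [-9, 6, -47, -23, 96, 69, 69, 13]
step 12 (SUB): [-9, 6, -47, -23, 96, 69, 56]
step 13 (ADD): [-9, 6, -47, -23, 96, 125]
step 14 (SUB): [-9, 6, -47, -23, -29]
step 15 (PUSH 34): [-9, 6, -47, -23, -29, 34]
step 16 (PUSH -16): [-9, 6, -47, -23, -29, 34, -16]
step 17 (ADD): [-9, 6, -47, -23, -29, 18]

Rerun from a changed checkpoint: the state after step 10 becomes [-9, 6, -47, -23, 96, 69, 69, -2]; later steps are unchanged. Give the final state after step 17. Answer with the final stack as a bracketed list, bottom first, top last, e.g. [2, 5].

[-9, 6, -47, -23, 96, 15, 18]

state after step 10 := [-9, 6, -47, -23, 96, 69, 69, -2]
step 11 (PUSH 13): [-9, 6, -47, -23, 96, 69, 69, -2, 13]
step 12 (SUB): [-9, 6, -47, -23, 96, 69, 69, -15]
step 13 (ADD): [-9, 6, -47, -23, 96, 69, 54]
step 14 (SUB): [-9, 6, -47, -23, 96, 15]
step 15 (PUSH 34): [-9, 6, -47, -23, 96, 15, 34]
step 16 (PUSH -16): [-9, 6, -47, -23, 96, 15, 34, -16]
step 17 (ADD): [-9, 6, -47, -23, 96, 15, 18]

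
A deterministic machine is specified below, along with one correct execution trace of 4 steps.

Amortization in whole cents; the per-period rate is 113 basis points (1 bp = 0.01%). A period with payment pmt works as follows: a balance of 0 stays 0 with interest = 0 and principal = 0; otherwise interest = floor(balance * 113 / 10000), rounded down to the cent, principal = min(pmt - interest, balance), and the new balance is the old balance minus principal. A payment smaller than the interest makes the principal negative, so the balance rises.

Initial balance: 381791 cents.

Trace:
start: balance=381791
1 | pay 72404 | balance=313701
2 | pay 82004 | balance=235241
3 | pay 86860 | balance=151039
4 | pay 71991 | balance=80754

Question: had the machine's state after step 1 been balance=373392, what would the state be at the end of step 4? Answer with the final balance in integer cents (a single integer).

142492

state after step 1 := balance=373392
2 | pay 82004 | balance=295607
3 | pay 86860 | balance=212087
4 | pay 71991 | balance=142492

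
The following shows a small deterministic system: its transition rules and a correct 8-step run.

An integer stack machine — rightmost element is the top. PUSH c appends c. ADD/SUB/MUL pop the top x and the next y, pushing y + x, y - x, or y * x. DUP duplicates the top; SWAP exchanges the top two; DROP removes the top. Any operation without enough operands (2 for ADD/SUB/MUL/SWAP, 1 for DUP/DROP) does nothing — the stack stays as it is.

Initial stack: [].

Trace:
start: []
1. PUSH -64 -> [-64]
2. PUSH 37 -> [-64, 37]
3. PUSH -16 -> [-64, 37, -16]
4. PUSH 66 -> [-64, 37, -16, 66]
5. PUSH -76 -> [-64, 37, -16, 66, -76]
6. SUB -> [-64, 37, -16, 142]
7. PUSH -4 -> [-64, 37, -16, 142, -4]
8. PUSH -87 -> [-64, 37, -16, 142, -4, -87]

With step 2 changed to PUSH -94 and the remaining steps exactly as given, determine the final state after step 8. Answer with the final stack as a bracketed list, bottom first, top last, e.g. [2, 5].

[-64, -94, -16, 142, -4, -87]

(re-executing from step 2 with the substitution; state before step 2: [-64])
2. PUSH -94 -> [-64, -94]
3. PUSH -16 -> [-64, -94, -16]
4. PUSH 66 -> [-64, -94, -16, 66]
5. PUSH -76 -> [-64, -94, -16, 66, -76]
6. SUB -> [-64, -94, -16, 142]
7. PUSH -4 -> [-64, -94, -16, 142, -4]
8. PUSH -87 -> [-64, -94, -16, 142, -4, -87]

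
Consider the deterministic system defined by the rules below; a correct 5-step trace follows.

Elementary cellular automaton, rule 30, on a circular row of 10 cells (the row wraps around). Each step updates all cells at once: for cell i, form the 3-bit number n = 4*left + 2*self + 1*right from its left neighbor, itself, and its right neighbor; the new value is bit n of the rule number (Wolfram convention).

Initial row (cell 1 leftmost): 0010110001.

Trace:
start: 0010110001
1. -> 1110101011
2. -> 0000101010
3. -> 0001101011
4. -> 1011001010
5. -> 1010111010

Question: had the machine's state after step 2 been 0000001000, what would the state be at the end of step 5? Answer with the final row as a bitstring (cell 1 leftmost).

0001101111

state after step 2 := 0000001000
3. -> 0000011100
4. -> 0000110010
5. -> 0001101111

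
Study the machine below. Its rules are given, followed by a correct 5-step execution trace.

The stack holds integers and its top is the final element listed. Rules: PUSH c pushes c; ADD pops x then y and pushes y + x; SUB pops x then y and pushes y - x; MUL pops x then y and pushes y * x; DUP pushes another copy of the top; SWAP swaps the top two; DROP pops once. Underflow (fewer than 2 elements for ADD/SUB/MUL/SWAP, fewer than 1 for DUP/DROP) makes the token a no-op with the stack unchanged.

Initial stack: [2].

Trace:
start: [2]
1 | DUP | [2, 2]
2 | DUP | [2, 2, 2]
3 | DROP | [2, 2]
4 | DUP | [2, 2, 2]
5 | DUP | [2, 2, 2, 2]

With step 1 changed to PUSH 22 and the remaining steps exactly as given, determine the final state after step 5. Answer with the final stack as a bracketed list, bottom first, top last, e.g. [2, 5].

(re-executing from step 1 with the substitution; state before step 1: [2])
1 | PUSH 22 | [2, 22]
2 | DUP | [2, 22, 22]
3 | DROP | [2, 22]
4 | DUP | [2, 22, 22]
5 | DUP | [2, 22, 22, 22]

[2, 22, 22, 22]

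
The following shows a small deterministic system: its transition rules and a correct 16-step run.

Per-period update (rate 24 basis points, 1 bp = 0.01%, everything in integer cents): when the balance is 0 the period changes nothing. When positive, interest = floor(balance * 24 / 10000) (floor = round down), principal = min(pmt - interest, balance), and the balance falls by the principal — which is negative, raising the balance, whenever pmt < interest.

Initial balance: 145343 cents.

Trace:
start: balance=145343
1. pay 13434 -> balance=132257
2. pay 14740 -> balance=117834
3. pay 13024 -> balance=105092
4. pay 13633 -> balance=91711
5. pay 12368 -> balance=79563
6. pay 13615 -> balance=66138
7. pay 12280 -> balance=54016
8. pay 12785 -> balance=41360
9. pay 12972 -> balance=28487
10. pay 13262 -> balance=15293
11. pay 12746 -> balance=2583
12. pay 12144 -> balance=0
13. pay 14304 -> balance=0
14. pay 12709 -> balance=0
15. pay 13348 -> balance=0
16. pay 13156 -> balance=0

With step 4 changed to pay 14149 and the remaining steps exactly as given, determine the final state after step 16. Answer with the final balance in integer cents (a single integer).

(re-executing from step 4 with the substitution; state before step 4: balance=105092)
4. pay 14149 -> balance=91195
5. pay 12368 -> balance=79045
6. pay 13615 -> balance=65619
7. pay 12280 -> balance=53496
8. pay 12785 -> balance=40839
9. pay 12972 -> balance=27965
10. pay 13262 -> balance=14770
11. pay 12746 -> balance=2059
12. pay 12144 -> balance=0
13. pay 14304 -> balance=0
14. pay 12709 -> balance=0
15. pay 13348 -> balance=0
16. pay 13156 -> balance=0

0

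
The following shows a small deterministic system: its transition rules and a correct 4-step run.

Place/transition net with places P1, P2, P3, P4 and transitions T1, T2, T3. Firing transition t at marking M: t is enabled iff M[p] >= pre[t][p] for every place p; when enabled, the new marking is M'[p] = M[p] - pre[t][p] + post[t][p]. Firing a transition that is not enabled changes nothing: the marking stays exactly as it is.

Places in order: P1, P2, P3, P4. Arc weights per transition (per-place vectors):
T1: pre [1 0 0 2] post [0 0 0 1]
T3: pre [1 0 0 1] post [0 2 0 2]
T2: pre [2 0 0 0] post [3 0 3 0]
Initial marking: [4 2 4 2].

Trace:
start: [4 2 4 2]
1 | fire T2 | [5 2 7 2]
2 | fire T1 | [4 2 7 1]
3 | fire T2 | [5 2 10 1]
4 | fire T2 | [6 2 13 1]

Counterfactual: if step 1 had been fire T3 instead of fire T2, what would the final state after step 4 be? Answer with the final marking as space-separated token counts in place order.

4 4 10 2

(re-executing from step 1 with the substitution; state before step 1: [4 2 4 2])
1 | fire T3 | [3 4 4 3]
2 | fire T1 | [2 4 4 2]
3 | fire T2 | [3 4 7 2]
4 | fire T2 | [4 4 10 2]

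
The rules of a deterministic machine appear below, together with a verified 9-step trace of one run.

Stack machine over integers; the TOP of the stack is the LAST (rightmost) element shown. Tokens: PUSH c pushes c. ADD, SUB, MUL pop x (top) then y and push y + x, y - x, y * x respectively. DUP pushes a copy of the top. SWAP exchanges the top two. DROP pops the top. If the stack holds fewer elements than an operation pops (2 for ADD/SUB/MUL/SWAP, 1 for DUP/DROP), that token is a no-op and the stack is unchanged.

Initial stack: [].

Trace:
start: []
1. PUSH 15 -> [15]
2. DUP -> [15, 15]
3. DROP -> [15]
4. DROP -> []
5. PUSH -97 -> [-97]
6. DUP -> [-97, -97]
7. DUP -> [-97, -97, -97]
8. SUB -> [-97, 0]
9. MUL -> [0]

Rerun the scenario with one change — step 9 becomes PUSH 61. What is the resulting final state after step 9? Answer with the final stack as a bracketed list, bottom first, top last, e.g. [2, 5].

[-97, 0, 61]

(re-executing from step 9 with the substitution; state before step 9: [-97, 0])
9. PUSH 61 -> [-97, 0, 61]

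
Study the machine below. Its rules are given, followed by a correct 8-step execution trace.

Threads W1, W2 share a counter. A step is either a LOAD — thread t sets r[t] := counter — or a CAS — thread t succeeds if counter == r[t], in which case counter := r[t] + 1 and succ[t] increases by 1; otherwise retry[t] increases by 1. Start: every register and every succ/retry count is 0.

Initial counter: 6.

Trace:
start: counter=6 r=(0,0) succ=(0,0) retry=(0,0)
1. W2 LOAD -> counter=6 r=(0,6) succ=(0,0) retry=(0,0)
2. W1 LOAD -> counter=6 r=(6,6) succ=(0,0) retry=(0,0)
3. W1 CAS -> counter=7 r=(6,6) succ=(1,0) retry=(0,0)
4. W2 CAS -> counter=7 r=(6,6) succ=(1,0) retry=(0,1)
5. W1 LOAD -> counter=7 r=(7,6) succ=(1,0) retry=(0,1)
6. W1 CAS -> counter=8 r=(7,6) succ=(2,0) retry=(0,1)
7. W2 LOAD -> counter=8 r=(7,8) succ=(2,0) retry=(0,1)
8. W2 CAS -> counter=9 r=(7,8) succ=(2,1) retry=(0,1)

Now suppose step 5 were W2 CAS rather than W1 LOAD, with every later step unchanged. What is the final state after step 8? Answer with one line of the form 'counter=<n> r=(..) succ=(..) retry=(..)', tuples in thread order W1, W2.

counter=8 r=(6,7) succ=(1,1) retry=(1,2)

(re-executing from step 5 with the substitution; state before step 5: counter=7 r=(6,6) succ=(1,0) retry=(0,1))
5. W2 CAS -> counter=7 r=(6,6) succ=(1,0) retry=(0,2)
6. W1 CAS -> counter=7 r=(6,6) succ=(1,0) retry=(1,2)
7. W2 LOAD -> counter=7 r=(6,7) succ=(1,0) retry=(1,2)
8. W2 CAS -> counter=8 r=(6,7) succ=(1,1) retry=(1,2)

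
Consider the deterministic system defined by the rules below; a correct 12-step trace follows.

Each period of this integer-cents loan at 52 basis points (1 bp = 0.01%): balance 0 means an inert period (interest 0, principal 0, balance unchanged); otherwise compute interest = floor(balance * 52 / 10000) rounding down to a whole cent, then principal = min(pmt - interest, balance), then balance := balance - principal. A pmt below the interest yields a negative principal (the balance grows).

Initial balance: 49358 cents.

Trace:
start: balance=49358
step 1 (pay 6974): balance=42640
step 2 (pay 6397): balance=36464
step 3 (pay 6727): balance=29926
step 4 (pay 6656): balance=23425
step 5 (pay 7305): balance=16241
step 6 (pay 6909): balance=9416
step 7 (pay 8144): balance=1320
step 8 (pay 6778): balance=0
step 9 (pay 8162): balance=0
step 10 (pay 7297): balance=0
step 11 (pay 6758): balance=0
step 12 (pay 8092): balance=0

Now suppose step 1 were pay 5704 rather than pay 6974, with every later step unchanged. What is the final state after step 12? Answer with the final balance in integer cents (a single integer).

(re-executing from step 1 with the substitution; state before step 1: balance=49358)
step 1 (pay 5704): balance=43910
step 2 (pay 6397): balance=37741
step 3 (pay 6727): balance=31210
step 4 (pay 6656): balance=24716
step 5 (pay 7305): balance=17539
step 6 (pay 6909): balance=10721
step 7 (pay 8144): balance=2632
step 8 (pay 6778): balance=0
step 9 (pay 8162): balance=0
step 10 (pay 7297): balance=0
step 11 (pay 6758): balance=0
step 12 (pay 8092): balance=0

0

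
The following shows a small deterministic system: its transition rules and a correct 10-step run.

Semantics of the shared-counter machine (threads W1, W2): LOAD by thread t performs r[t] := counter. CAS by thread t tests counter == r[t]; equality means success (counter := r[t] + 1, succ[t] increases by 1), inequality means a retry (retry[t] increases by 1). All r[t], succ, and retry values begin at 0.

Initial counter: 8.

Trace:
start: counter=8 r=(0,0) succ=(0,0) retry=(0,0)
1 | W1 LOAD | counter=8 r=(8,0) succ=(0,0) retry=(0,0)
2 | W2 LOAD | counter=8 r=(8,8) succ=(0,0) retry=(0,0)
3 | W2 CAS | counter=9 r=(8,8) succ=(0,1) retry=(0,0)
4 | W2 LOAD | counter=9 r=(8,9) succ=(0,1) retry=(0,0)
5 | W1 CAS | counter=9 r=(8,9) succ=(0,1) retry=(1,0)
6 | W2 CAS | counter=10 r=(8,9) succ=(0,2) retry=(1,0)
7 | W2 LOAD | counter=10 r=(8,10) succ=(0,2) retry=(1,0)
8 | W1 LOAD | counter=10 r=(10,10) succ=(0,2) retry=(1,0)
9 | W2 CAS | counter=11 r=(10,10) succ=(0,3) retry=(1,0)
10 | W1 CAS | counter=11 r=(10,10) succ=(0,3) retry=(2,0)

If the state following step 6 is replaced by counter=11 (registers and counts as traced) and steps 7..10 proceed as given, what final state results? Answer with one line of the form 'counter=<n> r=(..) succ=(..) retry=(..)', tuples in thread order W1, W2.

state after step 6 := counter=11 r=(8,9) succ=(0,2) retry=(1,0)
7 | W2 LOAD | counter=11 r=(8,11) succ=(0,2) retry=(1,0)
8 | W1 LOAD | counter=11 r=(11,11) succ=(0,2) retry=(1,0)
9 | W2 CAS | counter=12 r=(11,11) succ=(0,3) retry=(1,0)
10 | W1 CAS | counter=12 r=(11,11) succ=(0,3) retry=(2,0)

counter=12 r=(11,11) succ=(0,3) retry=(2,0)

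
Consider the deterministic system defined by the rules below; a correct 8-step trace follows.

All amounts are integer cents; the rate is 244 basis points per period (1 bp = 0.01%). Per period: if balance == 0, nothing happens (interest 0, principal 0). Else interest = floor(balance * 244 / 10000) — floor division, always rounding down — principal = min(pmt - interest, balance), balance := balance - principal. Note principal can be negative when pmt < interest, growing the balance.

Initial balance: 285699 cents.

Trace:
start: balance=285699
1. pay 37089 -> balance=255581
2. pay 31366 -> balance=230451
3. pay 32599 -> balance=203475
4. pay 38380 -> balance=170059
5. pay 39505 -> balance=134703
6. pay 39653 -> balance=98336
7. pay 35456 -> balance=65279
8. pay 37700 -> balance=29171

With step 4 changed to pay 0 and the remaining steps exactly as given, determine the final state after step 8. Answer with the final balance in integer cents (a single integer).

71437

(re-executing from step 4 with the substitution; state before step 4: balance=203475)
4. pay 0 -> balance=208439
5. pay 39505 -> balance=174019
6. pay 39653 -> balance=138612
7. pay 35456 -> balance=106538
8. pay 37700 -> balance=71437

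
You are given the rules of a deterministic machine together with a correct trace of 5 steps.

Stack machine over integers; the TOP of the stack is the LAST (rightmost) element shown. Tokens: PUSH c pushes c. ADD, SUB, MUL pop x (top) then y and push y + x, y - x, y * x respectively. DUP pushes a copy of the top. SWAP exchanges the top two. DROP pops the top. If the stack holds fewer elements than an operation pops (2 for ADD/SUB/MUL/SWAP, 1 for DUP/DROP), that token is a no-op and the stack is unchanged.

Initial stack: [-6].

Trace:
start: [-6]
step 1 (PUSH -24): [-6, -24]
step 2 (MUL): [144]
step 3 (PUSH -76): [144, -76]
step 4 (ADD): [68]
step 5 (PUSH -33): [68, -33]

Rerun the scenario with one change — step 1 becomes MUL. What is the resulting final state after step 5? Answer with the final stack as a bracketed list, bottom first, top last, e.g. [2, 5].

[-82, -33]

(re-executing from step 1 with the substitution; state before step 1: [-6])
step 1 (MUL): [-6]
step 2 (MUL): [-6]
step 3 (PUSH -76): [-6, -76]
step 4 (ADD): [-82]
step 5 (PUSH -33): [-82, -33]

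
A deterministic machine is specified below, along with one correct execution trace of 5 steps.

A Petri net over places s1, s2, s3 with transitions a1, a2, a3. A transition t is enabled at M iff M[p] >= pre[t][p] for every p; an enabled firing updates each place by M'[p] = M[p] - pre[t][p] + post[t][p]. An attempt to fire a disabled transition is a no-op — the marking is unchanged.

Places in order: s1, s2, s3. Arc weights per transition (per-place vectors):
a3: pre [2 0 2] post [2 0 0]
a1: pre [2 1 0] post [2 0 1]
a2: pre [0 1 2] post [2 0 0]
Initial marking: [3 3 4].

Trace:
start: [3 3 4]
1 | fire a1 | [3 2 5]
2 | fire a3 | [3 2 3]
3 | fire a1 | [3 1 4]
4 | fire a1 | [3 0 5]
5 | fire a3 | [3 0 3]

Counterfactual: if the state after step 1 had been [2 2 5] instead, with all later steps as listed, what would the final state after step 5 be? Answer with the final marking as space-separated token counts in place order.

state after step 1 := [2 2 5]
2 | fire a3 | [2 2 3]
3 | fire a1 | [2 1 4]
4 | fire a1 | [2 0 5]
5 | fire a3 | [2 0 3]

2 0 3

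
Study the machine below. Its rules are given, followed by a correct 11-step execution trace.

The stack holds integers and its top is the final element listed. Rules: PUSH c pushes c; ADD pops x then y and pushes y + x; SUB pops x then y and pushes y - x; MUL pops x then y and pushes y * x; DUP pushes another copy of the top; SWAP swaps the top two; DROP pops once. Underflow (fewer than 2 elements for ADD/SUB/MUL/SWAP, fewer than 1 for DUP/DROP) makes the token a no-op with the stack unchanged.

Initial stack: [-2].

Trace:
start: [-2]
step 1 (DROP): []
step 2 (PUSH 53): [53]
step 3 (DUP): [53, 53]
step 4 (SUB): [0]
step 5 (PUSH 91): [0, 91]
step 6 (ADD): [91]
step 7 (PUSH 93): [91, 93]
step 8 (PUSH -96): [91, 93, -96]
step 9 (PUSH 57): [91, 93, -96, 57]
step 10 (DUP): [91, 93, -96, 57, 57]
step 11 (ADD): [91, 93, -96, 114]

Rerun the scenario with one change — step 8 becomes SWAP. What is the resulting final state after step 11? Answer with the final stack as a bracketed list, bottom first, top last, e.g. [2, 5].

(re-executing from step 8 with the substitution; state before step 8: [91, 93])
step 8 (SWAP): [93, 91]
step 9 (PUSH 57): [93, 91, 57]
step 10 (DUP): [93, 91, 57, 57]
step 11 (ADD): [93, 91, 114]

[93, 91, 114]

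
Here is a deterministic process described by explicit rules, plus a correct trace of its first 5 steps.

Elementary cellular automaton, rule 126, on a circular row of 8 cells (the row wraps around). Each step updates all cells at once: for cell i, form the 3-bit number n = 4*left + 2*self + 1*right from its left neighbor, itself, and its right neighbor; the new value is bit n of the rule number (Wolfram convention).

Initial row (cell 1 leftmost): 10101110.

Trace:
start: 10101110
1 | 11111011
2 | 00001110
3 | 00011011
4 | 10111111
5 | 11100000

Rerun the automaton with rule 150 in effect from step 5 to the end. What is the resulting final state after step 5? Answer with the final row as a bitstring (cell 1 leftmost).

00011111

(re-executing step 5 under rule 150; state before step 5: 10111111)
5 | 00011111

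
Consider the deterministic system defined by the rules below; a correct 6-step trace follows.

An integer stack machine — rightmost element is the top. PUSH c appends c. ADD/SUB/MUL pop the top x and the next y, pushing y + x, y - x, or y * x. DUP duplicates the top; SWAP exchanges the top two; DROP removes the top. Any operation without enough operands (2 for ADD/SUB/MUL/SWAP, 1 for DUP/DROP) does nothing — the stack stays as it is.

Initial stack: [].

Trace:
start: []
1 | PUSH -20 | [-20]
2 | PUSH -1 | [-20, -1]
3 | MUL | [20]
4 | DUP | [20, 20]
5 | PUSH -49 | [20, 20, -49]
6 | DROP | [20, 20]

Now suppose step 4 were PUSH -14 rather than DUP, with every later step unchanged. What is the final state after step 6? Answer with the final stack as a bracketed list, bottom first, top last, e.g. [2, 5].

(re-executing from step 4 with the substitution; state before step 4: [20])
4 | PUSH -14 | [20, -14]
5 | PUSH -49 | [20, -14, -49]
6 | DROP | [20, -14]

[20, -14]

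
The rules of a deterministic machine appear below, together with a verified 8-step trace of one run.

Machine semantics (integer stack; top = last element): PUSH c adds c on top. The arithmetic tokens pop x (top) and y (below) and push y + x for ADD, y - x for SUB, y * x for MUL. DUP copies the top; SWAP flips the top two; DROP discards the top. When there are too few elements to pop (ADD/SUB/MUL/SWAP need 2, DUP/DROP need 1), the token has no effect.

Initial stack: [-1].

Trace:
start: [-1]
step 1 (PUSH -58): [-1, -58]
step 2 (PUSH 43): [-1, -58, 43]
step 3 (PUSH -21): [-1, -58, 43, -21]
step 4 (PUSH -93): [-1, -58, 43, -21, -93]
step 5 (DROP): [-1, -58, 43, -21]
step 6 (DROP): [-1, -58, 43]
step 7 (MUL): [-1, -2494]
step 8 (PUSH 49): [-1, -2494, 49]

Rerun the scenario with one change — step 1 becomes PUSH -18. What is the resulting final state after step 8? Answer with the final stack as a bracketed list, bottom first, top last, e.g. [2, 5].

(re-executing from step 1 with the substitution; state before step 1: [-1])
step 1 (PUSH -18): [-1, -18]
step 2 (PUSH 43): [-1, -18, 43]
step 3 (PUSH -21): [-1, -18, 43, -21]
step 4 (PUSH -93): [-1, -18, 43, -21, -93]
step 5 (DROP): [-1, -18, 43, -21]
step 6 (DROP): [-1, -18, 43]
step 7 (MUL): [-1, -774]
step 8 (PUSH 49): [-1, -774, 49]

[-1, -774, 49]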